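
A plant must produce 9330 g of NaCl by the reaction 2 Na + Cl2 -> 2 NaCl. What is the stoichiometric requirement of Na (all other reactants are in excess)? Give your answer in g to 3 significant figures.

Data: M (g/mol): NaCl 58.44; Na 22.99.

3670 g

n(NaCl) = 9330 / 58.44 = 159.7 mol
n(Na) = (2/2) × 159.7 = 159.7 mol
mass = 159.7 × 22.99 = 3672 g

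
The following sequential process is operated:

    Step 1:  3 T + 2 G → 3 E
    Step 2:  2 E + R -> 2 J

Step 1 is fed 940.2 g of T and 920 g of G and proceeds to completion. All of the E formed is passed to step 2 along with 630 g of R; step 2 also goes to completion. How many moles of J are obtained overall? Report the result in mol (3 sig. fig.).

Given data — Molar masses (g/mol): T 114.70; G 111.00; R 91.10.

Step 1:
n(T) = 940.2 / 114.70 = 8.197 mol
n(G) = 920.0 / 111.00 = 8.288 mol
n/ν → T: 2.732, G: 4.144; T is limiting.
n(E) produced = (3/3) × 8.197 = 8.197 mol
Step 2:
n(E) available = 8.197 mol
n(R) = 630.0 / 91.10 = 6.915 mol
n/ν → E: 4.099, R: 6.915; E is limiting.
n(J) = (2/2) × 8.197 = 8.197 mol

8.20 mol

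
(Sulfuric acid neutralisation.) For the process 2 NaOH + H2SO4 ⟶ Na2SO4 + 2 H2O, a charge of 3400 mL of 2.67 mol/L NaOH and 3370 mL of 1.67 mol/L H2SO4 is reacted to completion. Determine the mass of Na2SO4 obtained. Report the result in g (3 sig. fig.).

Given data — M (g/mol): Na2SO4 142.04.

n(NaOH) = 2.67 × 3400/1000 = 9.078 mol
n(H2SO4) = 1.67 × 3370/1000 = 5.628 mol
n/ν for NaOH = 9.078/2 = 4.539
n/ν for H2SO4 = 5.628/1 = 5.628
Smallest n/ν is NaOH → limiting reagent.
n(Na2SO4) = (1/2) × 9.078 = 4.539 mol
mass = 4.539 × 142.04 = 644.7 g

645 g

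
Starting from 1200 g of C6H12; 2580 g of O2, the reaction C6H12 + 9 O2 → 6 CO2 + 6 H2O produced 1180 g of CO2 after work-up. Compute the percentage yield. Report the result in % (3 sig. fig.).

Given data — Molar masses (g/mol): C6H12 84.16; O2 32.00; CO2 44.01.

n(C6H12) = 1200 / 84.16 = 14.26 mol
n(O2) = 2580 / 32.00 = 80.63 mol
n/ν for C6H12 = 14.26/1 = 14.26
n/ν for O2 = 80.63/9 = 8.959
Smallest n/ν is O2 → limiting reagent.
theoretical n(CO2) = (6/9) × 80.63 = 53.75 mol → 2366 g
% yield = 1180 / 2366 × 100 = 49.87 %

49.9 %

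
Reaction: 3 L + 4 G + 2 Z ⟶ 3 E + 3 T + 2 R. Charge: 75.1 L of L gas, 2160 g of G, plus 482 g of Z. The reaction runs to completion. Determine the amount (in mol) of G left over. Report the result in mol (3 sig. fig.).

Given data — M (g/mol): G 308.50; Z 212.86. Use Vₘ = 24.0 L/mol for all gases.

n(L) = 75.10 / 24.0 = 3.129 mol
n(G) = 2160 / 308.50 = 7.002 mol
n(Z) = 482.0 / 212.86 = 2.264 mol
n/ν → L: 1.043, G: 1.751, Z: 1.132; L is limiting.
G consumed = (4/3) × 3.129 = 4.172 mol
G remaining = 7.002 − 4.172 = 2.830 mol

2.83 mol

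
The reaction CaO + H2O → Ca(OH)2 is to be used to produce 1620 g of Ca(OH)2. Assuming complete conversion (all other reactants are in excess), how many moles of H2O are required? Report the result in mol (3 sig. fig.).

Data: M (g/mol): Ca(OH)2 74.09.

21.9 mol

n(Ca(OH)2) = 1620 / 74.09 = 21.87 mol
n(H2O) = (1/1) × 21.87 = 21.87 mol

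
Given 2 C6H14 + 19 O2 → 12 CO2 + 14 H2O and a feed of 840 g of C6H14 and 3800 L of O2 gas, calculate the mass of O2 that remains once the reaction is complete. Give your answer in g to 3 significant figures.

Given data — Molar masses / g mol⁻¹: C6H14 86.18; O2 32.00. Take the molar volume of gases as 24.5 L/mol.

2000 g

n(C6H14) = 840.0 / 86.18 = 9.747 mol
n(O2) = 3800 / 24.5 = 155.1 mol
n/ν → C6H14: 4.874, O2: 8.163; C6H14 is limiting.
O2 consumed = (19/2) × 9.747 = 92.60 mol
O2 remaining = 155.1 − 92.60 = 62.50 mol
mass = 62.50 × 32.00 = 2000 g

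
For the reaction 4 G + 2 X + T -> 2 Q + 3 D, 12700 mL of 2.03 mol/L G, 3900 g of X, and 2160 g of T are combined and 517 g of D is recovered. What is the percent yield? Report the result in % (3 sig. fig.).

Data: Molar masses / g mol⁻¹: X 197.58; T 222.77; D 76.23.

n(G) = 2.03 × 12700/1000 = 25.78 mol
n(X) = 3900 / 197.58 = 19.74 mol
n(T) = 2160 / 222.77 = 9.696 mol
n/ν for G = 25.78/4 = 6.445
n/ν for X = 19.74/2 = 9.870
n/ν for T = 9.696/1 = 9.696
Smallest n/ν is G → limiting reagent.
theoretical n(D) = (3/4) × 25.78 = 19.34 mol → 1474 g
% yield = 517 / 1474 × 100 = 35.07 %

35.1 %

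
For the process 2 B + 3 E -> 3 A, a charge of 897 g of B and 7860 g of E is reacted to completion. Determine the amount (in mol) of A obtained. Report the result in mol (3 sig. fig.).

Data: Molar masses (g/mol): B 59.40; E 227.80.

22.7 mol

n(B) = 897.0 / 59.40 = 15.10 mol
n(E) = 7860 / 227.80 = 34.50 mol
n/ν for B = 15.10/2 = 7.550
n/ν for E = 34.50/3 = 11.50
Smallest n/ν is B → limiting reagent.
n(A) = (3/2) × 15.10 = 22.65 mol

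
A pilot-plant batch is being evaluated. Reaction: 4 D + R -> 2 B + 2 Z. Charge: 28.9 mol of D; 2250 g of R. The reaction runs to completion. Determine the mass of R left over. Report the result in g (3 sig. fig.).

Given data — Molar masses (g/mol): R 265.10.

n(D) = 28.90 mol
n(R) = 2250 / 265.10 = 8.487 mol
n/ν for D = 28.90/4 = 7.225
n/ν for R = 8.487/1 = 8.487
Smallest n/ν is D → limiting reagent.
R consumed = (1/4) × 28.90 = 7.225 mol
R remaining = 8.487 − 7.225 = 1.262 mol
mass = 1.262 × 265.10 = 334.6 g

335 g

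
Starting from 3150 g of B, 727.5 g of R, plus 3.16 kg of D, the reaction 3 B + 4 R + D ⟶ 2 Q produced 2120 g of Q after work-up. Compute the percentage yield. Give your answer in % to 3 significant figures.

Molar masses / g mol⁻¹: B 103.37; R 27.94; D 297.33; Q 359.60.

n(B) = 3150 / 103.37 = 30.47 mol
n(R) = 727.5 / 27.94 = 26.04 mol
n(D) = 3.160×1000 / 297.33 = 10.63 mol
n/ν for B = 30.47/3 = 10.16
n/ν for R = 26.04/4 = 6.510
n/ν for D = 10.63/1 = 10.63
Smallest n/ν is R → limiting reagent.
theoretical n(Q) = (2/4) × 26.04 = 13.02 mol → 4682 g
% yield = 2120 / 4682 × 100 = 45.28 %

45.3 %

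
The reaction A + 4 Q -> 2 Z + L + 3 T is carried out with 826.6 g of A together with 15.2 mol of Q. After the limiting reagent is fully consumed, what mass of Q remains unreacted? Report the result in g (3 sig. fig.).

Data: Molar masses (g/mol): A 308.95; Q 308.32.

1390 g

n(A) = 826.6 / 308.95 = 2.676 mol
n(Q) = 15.20 mol
n/ν for A = 2.676/1 = 2.676
n/ν for Q = 15.20/4 = 3.800
Smallest n/ν is A → limiting reagent.
Q consumed = (4/1) × 2.676 = 10.70 mol
Q remaining = 15.20 − 10.70 = 4.500 mol
mass = 4.500 × 308.32 = 1387 g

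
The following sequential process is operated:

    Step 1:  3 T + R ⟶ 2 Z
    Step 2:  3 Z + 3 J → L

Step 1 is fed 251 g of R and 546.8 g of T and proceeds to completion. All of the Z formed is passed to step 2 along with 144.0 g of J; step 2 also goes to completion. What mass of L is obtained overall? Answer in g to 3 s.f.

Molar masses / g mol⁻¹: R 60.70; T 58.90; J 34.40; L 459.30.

641 g

Step 1:
n(R) = 251.0 / 60.70 = 4.135 mol
n(T) = 546.8 / 58.90 = 9.284 mol
n/ν for R = 4.135/1 = 4.135
n/ν for T = 9.284/3 = 3.095
Smallest n/ν is T → limiting reagent.
n(Z) produced = (2/3) × 9.284 = 6.189 mol
Step 2:
n(Z) available = 6.189 mol
n(J) = 144.0 / 34.40 = 4.186 mol
n/ν for Z = 6.189/3 = 2.063
n/ν for J = 4.186/3 = 1.395
Smallest n/ν is J → limiting reagent.
n(L) = (1/3) × 4.186 = 1.395 mol
mass = 1.395 × 459.30 = 640.7 g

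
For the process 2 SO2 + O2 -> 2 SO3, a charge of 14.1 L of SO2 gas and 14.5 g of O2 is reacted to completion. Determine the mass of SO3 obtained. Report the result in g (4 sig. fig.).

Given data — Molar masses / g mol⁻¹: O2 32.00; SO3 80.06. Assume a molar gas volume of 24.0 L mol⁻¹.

47.04 g

n(SO2) = 14.10 / 24.0 = 0.5875 mol
n(O2) = 14.50 / 32.00 = 0.4531 mol
n/ν for SO2 = 0.5875/2 = 0.2938
n/ν for O2 = 0.4531/1 = 0.4531
Smallest n/ν is SO2 → limiting reagent.
n(SO3) = (2/2) × 0.5875 = 0.5875 mol
mass = 0.5875 × 80.06 = 47.04 g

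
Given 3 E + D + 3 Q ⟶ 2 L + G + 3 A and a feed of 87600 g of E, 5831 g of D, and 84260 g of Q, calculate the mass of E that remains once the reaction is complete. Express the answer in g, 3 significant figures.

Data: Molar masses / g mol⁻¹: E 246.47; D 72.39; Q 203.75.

28000 g

n(E) = 87600 / 246.47 = 355.4 mol
n(D) = 5831 / 72.39 = 80.55 mol
n(Q) = 84260 / 203.75 = 413.5 mol
n/ν → E: 118.5, D: 80.55, Q: 137.8; D is limiting.
E consumed = (3/1) × 80.55 = 241.7 mol
E remaining = 355.4 − 241.7 = 113.7 mol
mass = 113.7 × 246.47 = 28020 g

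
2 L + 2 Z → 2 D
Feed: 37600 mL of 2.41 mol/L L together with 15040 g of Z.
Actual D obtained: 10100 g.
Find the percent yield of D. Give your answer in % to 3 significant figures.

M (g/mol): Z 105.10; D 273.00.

n(L) = 2.41 × 37600/1000 = 90.62 mol
n(Z) = 15040 / 105.10 = 143.1 mol
n/ν for L = 90.62/2 = 45.31
n/ν for Z = 143.1/2 = 71.55
Smallest n/ν is L → limiting reagent.
theoretical n(D) = (2/2) × 90.62 = 90.62 mol → 24740 g
% yield = 10100 / 24740 × 100 = 40.82 %

40.8 %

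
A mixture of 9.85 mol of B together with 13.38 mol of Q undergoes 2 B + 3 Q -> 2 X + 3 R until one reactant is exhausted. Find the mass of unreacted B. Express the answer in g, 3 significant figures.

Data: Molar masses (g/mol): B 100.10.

n(B) = 9.850 mol
n(Q) = 13.38 mol
n/ν for B = 9.850/2 = 4.925
n/ν for Q = 13.38/3 = 4.460
Smallest n/ν is Q → limiting reagent.
B consumed = (2/3) × 13.38 = 8.920 mol
B remaining = 9.850 − 8.920 = 0.9300 mol
mass = 0.9300 × 100.10 = 93.09 g

93.1 g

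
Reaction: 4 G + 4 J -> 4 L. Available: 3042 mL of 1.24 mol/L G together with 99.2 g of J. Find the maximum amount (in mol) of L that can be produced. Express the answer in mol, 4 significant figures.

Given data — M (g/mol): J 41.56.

n(G) = 1.24 × 3042/1000 = 3.772 mol
n(J) = 99.20 / 41.56 = 2.387 mol
n/ν for G = 3.772/4 = 0.9430
n/ν for J = 2.387/4 = 0.5968
Smallest n/ν is J → limiting reagent.
n(L) = (4/4) × 2.387 = 2.387 mol

2.387 mol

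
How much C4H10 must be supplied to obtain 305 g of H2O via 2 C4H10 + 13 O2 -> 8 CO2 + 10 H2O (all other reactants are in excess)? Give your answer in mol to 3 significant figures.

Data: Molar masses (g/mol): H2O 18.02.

3.39 mol

n(H2O) = 305 / 18.02 = 16.93 mol
n(C4H10) = (2/10) × 16.93 = 3.386 mol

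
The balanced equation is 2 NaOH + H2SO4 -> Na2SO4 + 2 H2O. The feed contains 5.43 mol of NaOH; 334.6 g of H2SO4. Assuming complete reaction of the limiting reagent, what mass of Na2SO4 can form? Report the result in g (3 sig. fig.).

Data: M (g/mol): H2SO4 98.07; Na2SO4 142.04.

386 g

n(NaOH) = 5.430 mol
n(H2SO4) = 334.6 / 98.07 = 3.412 mol
n/ν → NaOH: 2.715, H2SO4: 3.412; NaOH is limiting.
n(Na2SO4) = (1/2) × 5.430 = 2.715 mol
mass = 2.715 × 142.04 = 385.6 g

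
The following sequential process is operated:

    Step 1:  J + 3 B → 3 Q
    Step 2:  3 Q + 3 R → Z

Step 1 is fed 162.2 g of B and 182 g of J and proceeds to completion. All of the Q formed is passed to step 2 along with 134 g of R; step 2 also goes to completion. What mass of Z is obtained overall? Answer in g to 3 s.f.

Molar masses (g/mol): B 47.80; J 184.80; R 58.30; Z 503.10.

Step 1:
n(B) = 162.2 / 47.80 = 3.393 mol
n(J) = 182.0 / 184.80 = 0.9848 mol
n/ν → B: 1.131, J: 0.9848; J is limiting.
n(Q) produced = (3/1) × 0.9848 = 2.954 mol
Step 2:
n(Q) available = 2.954 mol
n(R) = 134.0 / 58.30 = 2.298 mol
n/ν → Q: 0.9847, R: 0.7660; R is limiting.
n(Z) = (1/3) × 2.298 = 0.7660 mol
mass = 0.7660 × 503.10 = 385.4 g

385 g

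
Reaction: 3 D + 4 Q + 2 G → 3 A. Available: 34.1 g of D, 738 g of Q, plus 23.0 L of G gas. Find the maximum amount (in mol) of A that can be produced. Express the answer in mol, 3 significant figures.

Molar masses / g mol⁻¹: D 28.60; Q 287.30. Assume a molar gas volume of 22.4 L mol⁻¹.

n(D) = 34.10 / 28.60 = 1.192 mol
n(Q) = 738.0 / 287.30 = 2.569 mol
n(G) = 23.00 / 22.4 = 1.027 mol
n/ν for D = 1.192/3 = 0.3973
n/ν for Q = 2.569/4 = 0.6423
n/ν for G = 1.027/2 = 0.5135
Smallest n/ν is D → limiting reagent.
n(A) = (3/3) × 1.192 = 1.192 mol

1.19 mol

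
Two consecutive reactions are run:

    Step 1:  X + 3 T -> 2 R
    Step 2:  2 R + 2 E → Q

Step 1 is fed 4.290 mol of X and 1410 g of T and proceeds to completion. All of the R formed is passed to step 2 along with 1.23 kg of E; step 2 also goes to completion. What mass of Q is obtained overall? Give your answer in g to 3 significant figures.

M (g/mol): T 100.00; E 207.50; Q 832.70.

Step 1:
n(X) = 4.290 mol
n(T) = 1410 / 100.00 = 14.10 mol
n/ν for X = 4.290/1 = 4.290
n/ν for T = 14.10/3 = 4.700
Smallest n/ν is X → limiting reagent.
n(R) produced = (2/1) × 4.290 = 8.580 mol
Step 2:
n(R) available = 8.580 mol
n(E) = 1.230×1000 / 207.50 = 5.928 mol
n/ν for R = 8.580/2 = 4.290
n/ν for E = 5.928/2 = 2.964
Smallest n/ν is E → limiting reagent.
n(Q) = (1/2) × 5.928 = 2.964 mol
mass = 2.964 × 832.70 = 2468 g

2470 g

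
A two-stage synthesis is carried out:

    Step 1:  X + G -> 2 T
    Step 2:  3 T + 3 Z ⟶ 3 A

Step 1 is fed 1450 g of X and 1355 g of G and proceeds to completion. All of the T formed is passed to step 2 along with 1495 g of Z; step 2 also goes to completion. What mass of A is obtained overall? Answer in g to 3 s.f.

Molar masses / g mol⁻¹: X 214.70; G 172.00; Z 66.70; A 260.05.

Step 1:
n(X) = 1450 / 214.70 = 6.754 mol
n(G) = 1355 / 172.00 = 7.878 mol
n/ν → X: 6.754, G: 7.878; X is limiting.
n(T) produced = (2/1) × 6.754 = 13.51 mol
Step 2:
n(T) available = 13.51 mol
n(Z) = 1495 / 66.70 = 22.41 mol
n/ν → T: 4.503, Z: 7.470; T is limiting.
n(A) = (3/3) × 13.51 = 13.51 mol
mass = 13.51 × 260.05 = 3513 g

3510 g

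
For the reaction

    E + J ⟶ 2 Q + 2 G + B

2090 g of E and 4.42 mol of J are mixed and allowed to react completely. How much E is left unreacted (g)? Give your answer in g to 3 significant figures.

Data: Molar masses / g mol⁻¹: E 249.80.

986 g

n(E) = 2090 / 249.80 = 8.367 mol
n(J) = 4.420 mol
n/ν for E = 8.367/1 = 8.367
n/ν for J = 4.420/1 = 4.420
Smallest n/ν is J → limiting reagent.
E consumed = (1/1) × 4.420 = 4.420 mol
E remaining = 8.367 − 4.420 = 3.947 mol
mass = 3.947 × 249.80 = 986.0 g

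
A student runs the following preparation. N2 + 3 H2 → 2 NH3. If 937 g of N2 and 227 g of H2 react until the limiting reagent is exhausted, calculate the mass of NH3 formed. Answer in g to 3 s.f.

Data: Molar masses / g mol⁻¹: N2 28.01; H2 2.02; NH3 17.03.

1140 g

n(N2) = 937.0 / 28.01 = 33.45 mol
n(H2) = 227.0 / 2.02 = 112.4 mol
n/ν for N2 = 33.45/1 = 33.45
n/ν for H2 = 112.4/3 = 37.47
Smallest n/ν is N2 → limiting reagent.
n(NH3) = (2/1) × 33.45 = 66.90 mol
mass = 66.90 × 17.03 = 1139 g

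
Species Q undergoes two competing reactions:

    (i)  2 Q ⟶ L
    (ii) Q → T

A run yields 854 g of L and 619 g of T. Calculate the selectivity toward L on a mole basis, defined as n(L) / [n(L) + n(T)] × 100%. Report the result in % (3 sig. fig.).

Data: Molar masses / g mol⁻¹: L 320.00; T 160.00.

40.8 %

n(L) = 854 / 320.00 = 2.669 mol
n(T) = 619 / 160.00 = 3.869 mol
selectivity = 2.669/(2.669+3.869) × 100 = 40.82 %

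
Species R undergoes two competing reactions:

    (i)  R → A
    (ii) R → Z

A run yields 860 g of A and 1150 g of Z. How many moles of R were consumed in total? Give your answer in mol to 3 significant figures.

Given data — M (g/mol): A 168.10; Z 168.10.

12.0 mol

n(A) = 860 / 168.10 = 5.116 mol
n(Z) = 1150 / 168.10 = 6.841 mol
n(R) via (i) = (1/1)×5.116 = 5.116 mol
n(R) via (ii) = (1/1)×6.841 = 6.841 mol
total n(R) = 5.116 + 6.841 = 11.96 mol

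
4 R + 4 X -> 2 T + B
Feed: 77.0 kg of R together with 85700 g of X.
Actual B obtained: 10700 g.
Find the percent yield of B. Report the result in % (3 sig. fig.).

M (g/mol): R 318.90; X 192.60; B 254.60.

69.6 %

n(R) = 77.00×1000 / 318.90 = 241.5 mol
n(X) = 85700 / 192.60 = 445.0 mol
n/ν for R = 241.5/4 = 60.38
n/ν for X = 445.0/4 = 111.3
Smallest n/ν is R → limiting reagent.
theoretical n(B) = (1/4) × 241.5 = 60.38 mol → 15370 g
% yield = 10700 / 15370 × 100 = 69.62 %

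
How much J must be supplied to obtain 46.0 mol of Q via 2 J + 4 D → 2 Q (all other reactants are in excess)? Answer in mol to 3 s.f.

n(Q) = 46.00 mol
n(J) = (2/2) × 46.00 = 46.00 mol

46.0 mol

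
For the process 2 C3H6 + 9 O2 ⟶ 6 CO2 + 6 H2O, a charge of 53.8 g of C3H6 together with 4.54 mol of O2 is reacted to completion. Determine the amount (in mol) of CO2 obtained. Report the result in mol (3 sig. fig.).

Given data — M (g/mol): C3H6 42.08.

3.03 mol

n(C3H6) = 53.80 / 42.08 = 1.279 mol
n(O2) = 4.540 mol
n/ν for C3H6 = 1.279/2 = 0.6395
n/ν for O2 = 4.540/9 = 0.5044
Smallest n/ν is O2 → limiting reagent.
n(CO2) = (6/9) × 4.540 = 3.027 mol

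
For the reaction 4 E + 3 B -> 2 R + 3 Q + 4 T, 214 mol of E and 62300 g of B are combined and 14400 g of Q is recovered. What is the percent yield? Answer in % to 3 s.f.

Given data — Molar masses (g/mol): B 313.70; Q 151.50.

n(E) = 214.0 mol
n(B) = 62300 / 313.70 = 198.6 mol
n/ν for E = 214.0/4 = 53.50
n/ν for B = 198.6/3 = 66.20
Smallest n/ν is E → limiting reagent.
theoretical n(Q) = (3/4) × 214.0 = 160.5 mol → 24320 g
% yield = 14400 / 24320 × 100 = 59.21 %

59.2 %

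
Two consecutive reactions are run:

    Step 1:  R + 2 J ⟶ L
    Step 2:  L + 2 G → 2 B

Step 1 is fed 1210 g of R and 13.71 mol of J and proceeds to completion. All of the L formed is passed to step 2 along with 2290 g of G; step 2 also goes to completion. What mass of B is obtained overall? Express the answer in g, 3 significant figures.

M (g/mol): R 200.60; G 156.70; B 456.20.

Step 1:
n(R) = 1210 / 200.60 = 6.032 mol
n(J) = 13.71 mol
n/ν for R = 6.032/1 = 6.032
n/ν for J = 13.71/2 = 6.855
Smallest n/ν is R → limiting reagent.
n(L) produced = (1/1) × 6.032 = 6.032 mol
Step 2:
n(L) available = 6.032 mol
n(G) = 2290 / 156.70 = 14.61 mol
n/ν for L = 6.032/1 = 6.032
n/ν for G = 14.61/2 = 7.305
Smallest n/ν is L → limiting reagent.
n(B) = (2/1) × 6.032 = 12.06 mol
mass = 12.06 × 456.20 = 5502 g

5500 g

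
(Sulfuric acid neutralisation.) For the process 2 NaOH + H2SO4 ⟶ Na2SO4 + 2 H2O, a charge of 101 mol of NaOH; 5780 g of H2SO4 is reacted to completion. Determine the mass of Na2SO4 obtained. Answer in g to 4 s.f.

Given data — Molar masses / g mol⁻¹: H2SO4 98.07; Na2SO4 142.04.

7173 g

n(NaOH) = 101.0 mol
n(H2SO4) = 5780 / 98.07 = 58.94 mol
n/ν for NaOH = 101.0/2 = 50.50
n/ν for H2SO4 = 58.94/1 = 58.94
Smallest n/ν is NaOH → limiting reagent.
n(Na2SO4) = (1/2) × 101.0 = 50.50 mol
mass = 50.50 × 142.04 = 7173 g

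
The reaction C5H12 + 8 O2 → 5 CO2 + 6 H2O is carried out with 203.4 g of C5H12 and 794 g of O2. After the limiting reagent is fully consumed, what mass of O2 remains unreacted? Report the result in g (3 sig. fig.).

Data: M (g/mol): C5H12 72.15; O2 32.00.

72.3 g

n(C5H12) = 203.4 / 72.15 = 2.819 mol
n(O2) = 794.0 / 32.00 = 24.81 mol
n/ν for C5H12 = 2.819/1 = 2.819
n/ν for O2 = 24.81/8 = 3.101
Smallest n/ν is C5H12 → limiting reagent.
O2 consumed = (8/1) × 2.819 = 22.55 mol
O2 remaining = 24.81 − 22.55 = 2.260 mol
mass = 2.260 × 32.00 = 72.32 g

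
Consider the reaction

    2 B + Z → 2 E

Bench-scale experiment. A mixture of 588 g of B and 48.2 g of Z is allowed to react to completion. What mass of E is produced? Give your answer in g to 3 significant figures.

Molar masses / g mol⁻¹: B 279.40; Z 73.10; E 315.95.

n(B) = 588.0 / 279.40 = 2.105 mol
n(Z) = 48.20 / 73.10 = 0.6594 mol
n/ν for B = 2.105/2 = 1.053
n/ν for Z = 0.6594/1 = 0.6594
Smallest n/ν is Z → limiting reagent.
n(E) = (2/1) × 0.6594 = 1.319 mol
mass = 1.319 × 315.95 = 416.7 g

417 g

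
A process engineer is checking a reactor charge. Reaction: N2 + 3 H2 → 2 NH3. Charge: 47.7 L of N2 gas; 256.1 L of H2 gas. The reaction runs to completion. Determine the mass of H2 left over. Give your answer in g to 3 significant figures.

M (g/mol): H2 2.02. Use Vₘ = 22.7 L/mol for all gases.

n(N2) = 47.70 / 22.7 = 2.101 mol
n(H2) = 256.1 / 22.7 = 11.28 mol
n/ν for N2 = 2.101/1 = 2.101
n/ν for H2 = 11.28/3 = 3.760
Smallest n/ν is N2 → limiting reagent.
H2 consumed = (3/1) × 2.101 = 6.303 mol
H2 remaining = 11.28 − 6.303 = 4.977 mol
mass = 4.977 × 2.02 = 10.05 g

10.1 g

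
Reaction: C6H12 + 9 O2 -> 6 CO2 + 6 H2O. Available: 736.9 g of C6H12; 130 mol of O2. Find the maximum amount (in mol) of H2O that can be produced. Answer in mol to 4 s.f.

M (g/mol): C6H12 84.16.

n(C6H12) = 736.9 / 84.16 = 8.756 mol
n(O2) = 130.0 mol
n/ν → C6H12: 8.756, O2: 14.44; C6H12 is limiting.
n(H2O) = (6/1) × 8.756 = 52.54 mol

52.54 mol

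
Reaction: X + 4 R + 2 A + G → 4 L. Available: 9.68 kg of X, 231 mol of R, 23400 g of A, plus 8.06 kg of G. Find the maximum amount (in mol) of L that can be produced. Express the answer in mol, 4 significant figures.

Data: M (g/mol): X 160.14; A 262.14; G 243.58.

132.4 mol

n(X) = 9.680×1000 / 160.14 = 60.45 mol
n(R) = 231.0 mol
n(A) = 23400 / 262.14 = 89.27 mol
n(G) = 8.060×1000 / 243.58 = 33.09 mol
n/ν for X = 60.45/1 = 60.45
n/ν for R = 231.0/4 = 57.75
n/ν for A = 89.27/2 = 44.64
n/ν for G = 33.09/1 = 33.09
Smallest n/ν is G → limiting reagent.
n(L) = (4/1) × 33.09 = 132.4 mol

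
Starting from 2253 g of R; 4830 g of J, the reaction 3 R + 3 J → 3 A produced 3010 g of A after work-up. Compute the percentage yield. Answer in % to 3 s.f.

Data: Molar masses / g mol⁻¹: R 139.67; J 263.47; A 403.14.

46.3 %

n(R) = 2253 / 139.67 = 16.13 mol
n(J) = 4830 / 263.47 = 18.33 mol
n/ν for R = 16.13/3 = 5.377
n/ν for J = 18.33/3 = 6.110
Smallest n/ν is R → limiting reagent.
theoretical n(A) = (3/3) × 16.13 = 16.13 mol → 6503 g
% yield = 3010 / 6503 × 100 = 46.29 %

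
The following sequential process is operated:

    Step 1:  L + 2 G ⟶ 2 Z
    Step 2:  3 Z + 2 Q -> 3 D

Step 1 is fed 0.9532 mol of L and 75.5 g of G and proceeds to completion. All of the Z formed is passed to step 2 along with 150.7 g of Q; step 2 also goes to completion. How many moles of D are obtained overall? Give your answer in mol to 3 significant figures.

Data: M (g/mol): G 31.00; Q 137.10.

1.65 mol

Step 1:
n(L) = 0.9532 mol
n(G) = 75.50 / 31.00 = 2.435 mol
n/ν for L = 0.9532/1 = 0.9532
n/ν for G = 2.435/2 = 1.218
Smallest n/ν is L → limiting reagent.
n(Z) produced = (2/1) × 0.9532 = 1.906 mol
Step 2:
n(Z) available = 1.906 mol
n(Q) = 150.7 / 137.10 = 1.099 mol
n/ν for Z = 1.906/3 = 0.6353
n/ν for Q = 1.099/2 = 0.5495
Smallest n/ν is Q → limiting reagent.
n(D) = (3/2) × 1.099 = 1.649 mol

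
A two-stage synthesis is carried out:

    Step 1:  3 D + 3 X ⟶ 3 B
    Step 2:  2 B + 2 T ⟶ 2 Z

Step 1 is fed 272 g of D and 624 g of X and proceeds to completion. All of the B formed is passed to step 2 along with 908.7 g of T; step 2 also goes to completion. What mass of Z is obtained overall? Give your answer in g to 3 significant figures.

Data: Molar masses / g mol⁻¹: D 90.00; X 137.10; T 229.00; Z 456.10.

1380 g

Step 1:
n(D) = 272.0 / 90.00 = 3.022 mol
n(X) = 624.0 / 137.10 = 4.551 mol
n/ν for D = 3.022/3 = 1.007
n/ν for X = 4.551/3 = 1.517
Smallest n/ν is D → limiting reagent.
n(B) produced = (3/3) × 3.022 = 3.022 mol
Step 2:
n(B) available = 3.022 mol
n(T) = 908.7 / 229.00 = 3.968 mol
n/ν for B = 3.022/2 = 1.511
n/ν for T = 3.968/2 = 1.984
Smallest n/ν is B → limiting reagent.
n(Z) = (2/2) × 3.022 = 3.022 mol
mass = 3.022 × 456.10 = 1378 g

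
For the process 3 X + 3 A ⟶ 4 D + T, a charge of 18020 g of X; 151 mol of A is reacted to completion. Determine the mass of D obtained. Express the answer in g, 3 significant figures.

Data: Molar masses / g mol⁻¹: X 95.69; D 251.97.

n(X) = 18020 / 95.69 = 188.3 mol
n(A) = 151.0 mol
n/ν for X = 188.3/3 = 62.77
n/ν for A = 151.0/3 = 50.33
Smallest n/ν is A → limiting reagent.
n(D) = (4/3) × 151.0 = 201.3 mol
mass = 201.3 × 251.97 = 50720 g

50700 g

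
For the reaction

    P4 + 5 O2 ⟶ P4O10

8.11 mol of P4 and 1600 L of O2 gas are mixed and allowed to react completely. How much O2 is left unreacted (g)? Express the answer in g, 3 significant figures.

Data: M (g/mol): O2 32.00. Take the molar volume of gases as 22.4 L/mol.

988 g

n(P4) = 8.110 mol
n(O2) = 1600 / 22.4 = 71.43 mol
n/ν for P4 = 8.110/1 = 8.110
n/ν for O2 = 71.43/5 = 14.29
Smallest n/ν is P4 → limiting reagent.
O2 consumed = (5/1) × 8.110 = 40.55 mol
O2 remaining = 71.43 − 40.55 = 30.88 mol
mass = 30.88 × 32.00 = 988.2 g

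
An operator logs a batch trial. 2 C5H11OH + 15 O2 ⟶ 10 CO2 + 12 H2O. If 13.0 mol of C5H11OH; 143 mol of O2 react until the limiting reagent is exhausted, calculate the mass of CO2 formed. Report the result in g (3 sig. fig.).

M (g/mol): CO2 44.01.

2860 g

n(C5H11OH) = 13.00 mol
n(O2) = 143.0 mol
n/ν for C5H11OH = 13.00/2 = 6.500
n/ν for O2 = 143.0/15 = 9.533
Smallest n/ν is C5H11OH → limiting reagent.
n(CO2) = (10/2) × 13.00 = 65.00 mol
mass = 65.00 × 44.01 = 2861 g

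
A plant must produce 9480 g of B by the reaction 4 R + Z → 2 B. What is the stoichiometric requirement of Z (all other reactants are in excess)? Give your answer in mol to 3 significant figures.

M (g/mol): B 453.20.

n(B) = 9480 / 453.20 = 20.92 mol
n(Z) = (1/2) × 20.92 = 10.46 mol

10.5 mol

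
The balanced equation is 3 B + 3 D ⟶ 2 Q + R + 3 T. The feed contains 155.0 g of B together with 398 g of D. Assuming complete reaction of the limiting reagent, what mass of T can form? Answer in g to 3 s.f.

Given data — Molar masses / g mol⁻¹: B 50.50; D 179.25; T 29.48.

n(B) = 155.0 / 50.50 = 3.069 mol
n(D) = 398.0 / 179.25 = 2.220 mol
n/ν for B = 3.069/3 = 1.023
n/ν for D = 2.220/3 = 0.7400
Smallest n/ν is D → limiting reagent.
n(T) = (3/3) × 2.220 = 2.220 mol
mass = 2.220 × 29.48 = 65.45 g

65.5 g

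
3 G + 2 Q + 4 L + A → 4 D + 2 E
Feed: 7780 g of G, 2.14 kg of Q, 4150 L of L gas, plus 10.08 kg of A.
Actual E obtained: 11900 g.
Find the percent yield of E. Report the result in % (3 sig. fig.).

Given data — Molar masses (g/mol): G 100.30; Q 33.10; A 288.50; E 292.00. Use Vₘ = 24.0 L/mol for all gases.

n(G) = 7780 / 100.30 = 77.57 mol
n(Q) = 2.140×1000 / 33.10 = 64.65 mol
n(L) = 4150 / 24.0 = 172.9 mol
n(A) = 10.08×1000 / 288.50 = 34.94 mol
n/ν for G = 77.57/3 = 25.86
n/ν for Q = 64.65/2 = 32.33
n/ν for L = 172.9/4 = 43.23
n/ν for A = 34.94/1 = 34.94
Smallest n/ν is G → limiting reagent.
theoretical n(E) = (2/3) × 77.57 = 51.71 mol → 15100 g
% yield = 11900 / 15100 × 100 = 78.81 %

78.8 %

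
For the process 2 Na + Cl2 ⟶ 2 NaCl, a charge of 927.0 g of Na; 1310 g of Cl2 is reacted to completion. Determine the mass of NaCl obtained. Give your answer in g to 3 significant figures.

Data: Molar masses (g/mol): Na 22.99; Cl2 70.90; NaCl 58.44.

n(Na) = 927.0 / 22.99 = 40.32 mol
n(Cl2) = 1310 / 70.90 = 18.48 mol
n/ν for Na = 40.32/2 = 20.16
n/ν for Cl2 = 18.48/1 = 18.48
Smallest n/ν is Cl2 → limiting reagent.
n(NaCl) = (2/1) × 18.48 = 36.96 mol
mass = 36.96 × 58.44 = 2160 g

2160 g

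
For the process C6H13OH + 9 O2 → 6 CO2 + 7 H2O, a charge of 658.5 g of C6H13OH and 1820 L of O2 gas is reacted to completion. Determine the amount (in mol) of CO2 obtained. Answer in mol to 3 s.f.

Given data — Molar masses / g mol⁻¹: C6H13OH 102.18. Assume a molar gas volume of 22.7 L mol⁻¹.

n(C6H13OH) = 658.5 / 102.18 = 6.445 mol
n(O2) = 1820 / 22.7 = 80.18 mol
n/ν for C6H13OH = 6.445/1 = 6.445
n/ν for O2 = 80.18/9 = 8.909
Smallest n/ν is C6H13OH → limiting reagent.
n(CO2) = (6/1) × 6.445 = 38.67 mol

38.7 mol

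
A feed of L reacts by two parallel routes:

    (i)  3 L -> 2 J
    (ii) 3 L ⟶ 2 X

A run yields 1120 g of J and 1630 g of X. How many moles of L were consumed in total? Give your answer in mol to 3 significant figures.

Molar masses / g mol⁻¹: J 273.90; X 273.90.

n(J) = 1120 / 273.90 = 4.089 mol
n(X) = 1630 / 273.90 = 5.951 mol
n(L) via (i) = (3/2)×4.089 = 6.134 mol
n(L) via (ii) = (3/2)×5.951 = 8.927 mol
total n(L) = 6.134 + 8.927 = 15.06 mol

15.1 mol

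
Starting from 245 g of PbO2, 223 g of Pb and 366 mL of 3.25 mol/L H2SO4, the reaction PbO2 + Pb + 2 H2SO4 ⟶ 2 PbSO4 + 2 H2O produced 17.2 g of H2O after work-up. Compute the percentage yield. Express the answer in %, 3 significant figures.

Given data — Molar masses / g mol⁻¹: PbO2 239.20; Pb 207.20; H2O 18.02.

80.2 %

n(PbO2) = 245.0 / 239.20 = 1.024 mol
n(Pb) = 223.0 / 207.20 = 1.076 mol
n(H2SO4) = 3.25 × 366.0/1000 = 1.190 mol
n/ν for PbO2 = 1.024/1 = 1.024
n/ν for Pb = 1.076/1 = 1.076
n/ν for H2SO4 = 1.190/2 = 0.5950
Smallest n/ν is H2SO4 → limiting reagent.
theoretical n(H2O) = (2/2) × 1.190 = 1.190 mol → 21.44 g
% yield = 17.2 / 21.44 × 100 = 80.22 %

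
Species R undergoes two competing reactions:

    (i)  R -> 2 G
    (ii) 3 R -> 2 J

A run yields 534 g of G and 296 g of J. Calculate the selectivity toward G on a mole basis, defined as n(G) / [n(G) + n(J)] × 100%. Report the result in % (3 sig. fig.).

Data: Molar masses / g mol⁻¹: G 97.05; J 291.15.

84.4 %

n(G) = 534 / 97.05 = 5.502 mol
n(J) = 296 / 291.15 = 1.017 mol
selectivity = 5.502/(5.502+1.017) × 100 = 84.40 %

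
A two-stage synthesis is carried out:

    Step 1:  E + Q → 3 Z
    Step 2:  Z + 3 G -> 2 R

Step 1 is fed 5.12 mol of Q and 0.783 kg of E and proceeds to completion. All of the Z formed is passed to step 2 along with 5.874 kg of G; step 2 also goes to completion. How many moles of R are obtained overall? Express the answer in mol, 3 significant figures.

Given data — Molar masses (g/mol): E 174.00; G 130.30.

Step 1:
n(Q) = 5.120 mol
n(E) = 0.7830×1000 / 174.00 = 4.500 mol
n/ν → Q: 5.120, E: 4.500; E is limiting.
n(Z) produced = (3/1) × 4.500 = 13.50 mol
Step 2:
n(Z) available = 13.50 mol
n(G) = 5.874×1000 / 130.30 = 45.08 mol
n/ν → Z: 13.50, G: 15.03; Z is limiting.
n(R) = (2/1) × 13.50 = 27.00 mol

27.0 mol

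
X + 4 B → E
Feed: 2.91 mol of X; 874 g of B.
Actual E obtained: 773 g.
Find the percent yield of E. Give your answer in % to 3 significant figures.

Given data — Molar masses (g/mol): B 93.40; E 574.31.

n(X) = 2.910 mol
n(B) = 874.0 / 93.40 = 9.358 mol
n/ν → X: 2.910, B: 2.340; B is limiting.
theoretical n(E) = (1/4) × 9.358 = 2.340 mol → 1344 g
% yield = 773 / 1344 × 100 = 57.51 %

57.5 %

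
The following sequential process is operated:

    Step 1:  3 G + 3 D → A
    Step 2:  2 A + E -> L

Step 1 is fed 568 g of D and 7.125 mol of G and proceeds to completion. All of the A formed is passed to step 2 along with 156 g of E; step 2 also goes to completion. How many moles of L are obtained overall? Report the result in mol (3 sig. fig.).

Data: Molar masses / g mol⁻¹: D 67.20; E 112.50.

1.19 mol

Step 1:
n(D) = 568.0 / 67.20 = 8.452 mol
n(G) = 7.125 mol
n/ν → D: 2.817, G: 2.375; G is limiting.
n(A) produced = (1/3) × 7.125 = 2.375 mol
Step 2:
n(A) available = 2.375 mol
n(E) = 156.0 / 112.50 = 1.387 mol
n/ν → A: 1.188, E: 1.387; A is limiting.
n(L) = (1/2) × 2.375 = 1.188 mol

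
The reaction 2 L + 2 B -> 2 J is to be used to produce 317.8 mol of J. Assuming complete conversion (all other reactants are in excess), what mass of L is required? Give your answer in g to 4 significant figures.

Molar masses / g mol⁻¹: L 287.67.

91420 g

n(J) = 317.8 mol
n(L) = (2/2) × 317.8 = 317.8 mol
mass = 317.8 × 287.67 = 91420 g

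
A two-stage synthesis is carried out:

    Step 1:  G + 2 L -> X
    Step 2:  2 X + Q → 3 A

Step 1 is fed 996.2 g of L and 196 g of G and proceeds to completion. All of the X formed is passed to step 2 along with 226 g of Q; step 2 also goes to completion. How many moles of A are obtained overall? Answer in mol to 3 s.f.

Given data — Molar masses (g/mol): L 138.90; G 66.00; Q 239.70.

2.83 mol

Step 1:
n(L) = 996.2 / 138.90 = 7.172 mol
n(G) = 196.0 / 66.00 = 2.970 mol
n/ν for L = 7.172/2 = 3.586
n/ν for G = 2.970/1 = 2.970
Smallest n/ν is G → limiting reagent.
n(X) produced = (1/1) × 2.970 = 2.970 mol
Step 2:
n(X) available = 2.970 mol
n(Q) = 226.0 / 239.70 = 0.9428 mol
n/ν for X = 2.970/2 = 1.485
n/ν for Q = 0.9428/1 = 0.9428
Smallest n/ν is Q → limiting reagent.
n(A) = (3/1) × 0.9428 = 2.828 mol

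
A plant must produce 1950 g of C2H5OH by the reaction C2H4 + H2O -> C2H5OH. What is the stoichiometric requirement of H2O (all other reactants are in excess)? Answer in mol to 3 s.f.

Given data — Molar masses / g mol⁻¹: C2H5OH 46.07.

n(C2H5OH) = 1950 / 46.07 = 42.33 mol
n(H2O) = (1/1) × 42.33 = 42.33 mol

42.3 mol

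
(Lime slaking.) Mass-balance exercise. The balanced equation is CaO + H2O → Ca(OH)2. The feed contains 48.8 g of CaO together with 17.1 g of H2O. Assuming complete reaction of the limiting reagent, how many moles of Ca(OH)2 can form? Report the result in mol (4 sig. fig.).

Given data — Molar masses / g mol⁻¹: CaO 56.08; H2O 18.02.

0.8702 mol

n(CaO) = 48.80 / 56.08 = 0.8702 mol
n(H2O) = 17.10 / 18.02 = 0.9489 mol
n/ν → CaO: 0.8702, H2O: 0.9489; CaO is limiting.
n(Ca(OH)2) = (1/1) × 0.8702 = 0.8702 mol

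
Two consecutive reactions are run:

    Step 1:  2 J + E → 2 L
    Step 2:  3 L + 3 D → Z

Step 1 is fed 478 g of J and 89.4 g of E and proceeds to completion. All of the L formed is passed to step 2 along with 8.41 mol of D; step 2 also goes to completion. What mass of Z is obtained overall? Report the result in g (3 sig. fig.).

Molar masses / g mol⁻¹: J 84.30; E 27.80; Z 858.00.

1620 g

Step 1:
n(J) = 478.0 / 84.30 = 5.670 mol
n(E) = 89.40 / 27.80 = 3.216 mol
n/ν for J = 5.670/2 = 2.835
n/ν for E = 3.216/1 = 3.216
Smallest n/ν is J → limiting reagent.
n(L) produced = (2/2) × 5.670 = 5.670 mol
Step 2:
n(L) available = 5.670 mol
n(D) = 8.410 mol
n/ν for L = 5.670/3 = 1.890
n/ν for D = 8.410/3 = 2.803
Smallest n/ν is L → limiting reagent.
n(Z) = (1/3) × 5.670 = 1.890 mol
mass = 1.890 × 858.00 = 1622 g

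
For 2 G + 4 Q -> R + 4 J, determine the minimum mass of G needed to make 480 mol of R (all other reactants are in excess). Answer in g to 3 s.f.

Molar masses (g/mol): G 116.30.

112000 g

n(R) = 480.0 mol
n(G) = (2/1) × 480.0 = 960.0 mol
mass = 960.0 × 116.30 = 111600 g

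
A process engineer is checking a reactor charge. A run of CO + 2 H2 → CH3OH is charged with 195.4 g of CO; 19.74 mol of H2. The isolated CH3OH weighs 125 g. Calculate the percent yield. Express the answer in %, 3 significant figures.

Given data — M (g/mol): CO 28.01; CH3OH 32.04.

55.9 %

n(CO) = 195.4 / 28.01 = 6.976 mol
n(H2) = 19.74 mol
n/ν for CO = 6.976/1 = 6.976
n/ν for H2 = 19.74/2 = 9.870
Smallest n/ν is CO → limiting reagent.
theoretical n(CH3OH) = (1/1) × 6.976 = 6.976 mol → 223.5 g
% yield = 125 / 223.5 × 100 = 55.93 %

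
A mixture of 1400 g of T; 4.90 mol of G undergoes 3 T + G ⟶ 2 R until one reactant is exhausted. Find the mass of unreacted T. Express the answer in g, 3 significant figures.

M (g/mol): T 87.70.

n(T) = 1400 / 87.70 = 15.96 mol
n(G) = 4.900 mol
n/ν → T: 5.320, G: 4.900; G is limiting.
T consumed = (3/1) × 4.900 = 14.70 mol
T remaining = 15.96 − 14.70 = 1.260 mol
mass = 1.260 × 87.70 = 110.5 g

111 g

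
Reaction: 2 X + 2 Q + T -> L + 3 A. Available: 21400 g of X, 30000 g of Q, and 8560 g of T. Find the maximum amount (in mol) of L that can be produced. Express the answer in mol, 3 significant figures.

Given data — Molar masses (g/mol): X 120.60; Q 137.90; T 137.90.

62.1 mol

n(X) = 21400 / 120.60 = 177.4 mol
n(Q) = 30000 / 137.90 = 217.5 mol
n(T) = 8560 / 137.90 = 62.07 mol
n/ν for X = 177.4/2 = 88.70
n/ν for Q = 217.5/2 = 108.8
n/ν for T = 62.07/1 = 62.07
Smallest n/ν is T → limiting reagent.
n(L) = (1/1) × 62.07 = 62.07 mol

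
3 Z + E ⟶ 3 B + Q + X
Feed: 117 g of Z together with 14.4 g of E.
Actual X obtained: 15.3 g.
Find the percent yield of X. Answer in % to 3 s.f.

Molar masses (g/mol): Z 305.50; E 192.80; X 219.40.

93.4 %

n(Z) = 117.0 / 305.50 = 0.3830 mol
n(E) = 14.40 / 192.80 = 0.07469 mol
n/ν → Z: 0.1277, E: 0.07469; E is limiting.
theoretical n(X) = (1/1) × 0.07469 = 0.07469 mol → 16.39 g
% yield = 15.3 / 16.39 × 100 = 93.35 %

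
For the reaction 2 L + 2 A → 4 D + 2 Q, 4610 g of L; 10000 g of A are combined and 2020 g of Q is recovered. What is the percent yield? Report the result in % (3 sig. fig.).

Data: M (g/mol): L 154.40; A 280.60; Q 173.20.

n(L) = 4610 / 154.40 = 29.86 mol
n(A) = 10000 / 280.60 = 35.64 mol
n/ν for L = 29.86/2 = 14.93
n/ν for A = 35.64/2 = 17.82
Smallest n/ν is L → limiting reagent.
theoretical n(Q) = (2/2) × 29.86 = 29.86 mol → 5172 g
% yield = 2020 / 5172 × 100 = 39.06 %

39.1 %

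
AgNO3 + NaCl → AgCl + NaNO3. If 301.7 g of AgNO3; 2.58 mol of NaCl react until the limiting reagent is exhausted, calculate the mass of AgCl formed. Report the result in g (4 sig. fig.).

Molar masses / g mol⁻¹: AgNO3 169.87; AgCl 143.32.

n(AgNO3) = 301.7 / 169.87 = 1.776 mol
n(NaCl) = 2.580 mol
n/ν → AgNO3: 1.776, NaCl: 2.580; AgNO3 is limiting.
n(AgCl) = (1/1) × 1.776 = 1.776 mol
mass = 1.776 × 143.32 = 254.5 g

254.5 g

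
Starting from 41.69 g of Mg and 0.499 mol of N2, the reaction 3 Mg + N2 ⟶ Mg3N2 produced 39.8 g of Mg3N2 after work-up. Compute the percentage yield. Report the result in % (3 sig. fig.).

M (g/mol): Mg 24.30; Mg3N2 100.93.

79.0 %

n(Mg) = 41.69 / 24.30 = 1.716 mol
n(N2) = 0.4990 mol
n/ν → Mg: 0.5720, N2: 0.4990; N2 is limiting.
theoretical n(Mg3N2) = (1/1) × 0.4990 = 0.4990 mol → 50.36 g
% yield = 39.8 / 50.36 × 100 = 79.03 %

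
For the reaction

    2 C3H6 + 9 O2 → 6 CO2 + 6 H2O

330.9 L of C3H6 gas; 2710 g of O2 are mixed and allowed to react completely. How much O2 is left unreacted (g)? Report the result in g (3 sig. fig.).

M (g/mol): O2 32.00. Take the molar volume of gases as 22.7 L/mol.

n(C3H6) = 330.9 / 22.7 = 14.58 mol
n(O2) = 2710 / 32.00 = 84.69 mol
n/ν for C3H6 = 14.58/2 = 7.290
n/ν for O2 = 84.69/9 = 9.410
Smallest n/ν is C3H6 → limiting reagent.
O2 consumed = (9/2) × 14.58 = 65.61 mol
O2 remaining = 84.69 − 65.61 = 19.08 mol
mass = 19.08 × 32.00 = 610.6 g

611 g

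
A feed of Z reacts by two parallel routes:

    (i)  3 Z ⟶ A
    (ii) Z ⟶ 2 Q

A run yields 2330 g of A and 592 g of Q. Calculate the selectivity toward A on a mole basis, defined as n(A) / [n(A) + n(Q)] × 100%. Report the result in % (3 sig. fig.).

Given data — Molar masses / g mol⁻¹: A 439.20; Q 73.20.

n(A) = 2330 / 439.20 = 5.305 mol
n(Q) = 592 / 73.20 = 8.087 mol
selectivity = 5.305/(5.305+8.087) × 100 = 39.61 %

39.6 %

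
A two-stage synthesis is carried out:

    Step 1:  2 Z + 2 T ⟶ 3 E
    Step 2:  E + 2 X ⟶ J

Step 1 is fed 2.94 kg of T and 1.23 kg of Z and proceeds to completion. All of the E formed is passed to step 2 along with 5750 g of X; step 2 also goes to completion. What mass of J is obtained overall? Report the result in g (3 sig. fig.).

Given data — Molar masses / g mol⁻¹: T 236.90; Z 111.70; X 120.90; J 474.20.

Step 1:
n(T) = 2.940×1000 / 236.90 = 12.41 mol
n(Z) = 1.230×1000 / 111.70 = 11.01 mol
n/ν for T = 12.41/2 = 6.205
n/ν for Z = 11.01/2 = 5.505
Smallest n/ν is Z → limiting reagent.
n(E) produced = (3/2) × 11.01 = 16.52 mol
Step 2:
n(E) available = 16.52 mol
n(X) = 5750 / 120.90 = 47.56 mol
n/ν for E = 16.52/1 = 16.52
n/ν for X = 47.56/2 = 23.78
Smallest n/ν is E → limiting reagent.
n(J) = (1/1) × 16.52 = 16.52 mol
mass = 16.52 × 474.20 = 7834 g

7830 g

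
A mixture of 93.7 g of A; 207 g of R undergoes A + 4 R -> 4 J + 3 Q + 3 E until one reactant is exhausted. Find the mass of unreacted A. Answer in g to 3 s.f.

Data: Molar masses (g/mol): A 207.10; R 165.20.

28.8 g

n(A) = 93.70 / 207.10 = 0.4524 mol
n(R) = 207.0 / 165.20 = 1.253 mol
n/ν for A = 0.4524/1 = 0.4524
n/ν for R = 1.253/4 = 0.3133
Smallest n/ν is R → limiting reagent.
A consumed = (1/4) × 1.253 = 0.3133 mol
A remaining = 0.4524 − 0.3133 = 0.1391 mol
mass = 0.1391 × 207.10 = 28.81 g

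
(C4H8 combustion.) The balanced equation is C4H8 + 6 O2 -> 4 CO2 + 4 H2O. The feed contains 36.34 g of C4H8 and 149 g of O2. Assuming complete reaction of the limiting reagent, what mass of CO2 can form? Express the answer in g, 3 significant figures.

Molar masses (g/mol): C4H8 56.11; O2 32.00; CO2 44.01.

114 g

n(C4H8) = 36.34 / 56.11 = 0.6477 mol
n(O2) = 149.0 / 32.00 = 4.656 mol
n/ν for C4H8 = 0.6477/1 = 0.6477
n/ν for O2 = 4.656/6 = 0.7760
Smallest n/ν is C4H8 → limiting reagent.
n(CO2) = (4/1) × 0.6477 = 2.591 mol
mass = 2.591 × 44.01 = 114.0 g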